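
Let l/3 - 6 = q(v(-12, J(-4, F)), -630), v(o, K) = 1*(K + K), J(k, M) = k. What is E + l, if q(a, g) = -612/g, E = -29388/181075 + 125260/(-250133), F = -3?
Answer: 6420644205812/317049830825 ≈ 20.251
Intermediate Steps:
v(o, K) = 2*K (v(o, K) = 1*(2*K) = 2*K)
E = -30032363104/45292832975 (E = -29388*1/181075 + 125260*(-1/250133) = -29388/181075 - 125260/250133 = -30032363104/45292832975 ≈ -0.66307)
l = 732/35 (l = 18 + 3*(-612/(-630)) = 18 + 3*(-612*(-1/630)) = 18 + 3*(34/35) = 18 + 102/35 = 732/35 ≈ 20.914)
E + l = -30032363104/45292832975 + 732/35 = 6420644205812/317049830825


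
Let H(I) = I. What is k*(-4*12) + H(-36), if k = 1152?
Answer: -55332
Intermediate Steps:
k*(-4*12) + H(-36) = 1152*(-4*12) - 36 = 1152*(-48) - 36 = -55296 - 36 = -55332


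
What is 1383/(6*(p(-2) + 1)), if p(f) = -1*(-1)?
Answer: 461/4 ≈ 115.25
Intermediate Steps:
p(f) = 1
1383/(6*(p(-2) + 1)) = 1383/(6*(1 + 1)) = 1383/(6*2) = 1383/12 = (1/12)*1383 = 461/4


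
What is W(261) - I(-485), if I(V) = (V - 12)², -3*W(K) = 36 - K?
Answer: -246934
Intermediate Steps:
W(K) = -12 + K/3 (W(K) = -(36 - K)/3 = -12 + K/3)
I(V) = (-12 + V)²
W(261) - I(-485) = (-12 + (⅓)*261) - (-12 - 485)² = (-12 + 87) - 1*(-497)² = 75 - 1*247009 = 75 - 247009 = -246934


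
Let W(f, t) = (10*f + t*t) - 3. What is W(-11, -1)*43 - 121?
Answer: -4937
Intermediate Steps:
W(f, t) = -3 + t² + 10*f (W(f, t) = (10*f + t²) - 3 = (t² + 10*f) - 3 = -3 + t² + 10*f)
W(-11, -1)*43 - 121 = (-3 + (-1)² + 10*(-11))*43 - 121 = (-3 + 1 - 110)*43 - 121 = -112*43 - 121 = -4816 - 121 = -4937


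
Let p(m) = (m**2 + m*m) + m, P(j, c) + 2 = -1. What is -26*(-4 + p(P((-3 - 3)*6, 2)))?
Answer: -286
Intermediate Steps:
P(j, c) = -3 (P(j, c) = -2 - 1 = -3)
p(m) = m + 2*m**2 (p(m) = (m**2 + m**2) + m = 2*m**2 + m = m + 2*m**2)
-26*(-4 + p(P((-3 - 3)*6, 2))) = -26*(-4 - 3*(1 + 2*(-3))) = -26*(-4 - 3*(1 - 6)) = -26*(-4 - 3*(-5)) = -26*(-4 + 15) = -26*11 = -286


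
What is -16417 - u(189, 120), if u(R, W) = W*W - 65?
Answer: -30752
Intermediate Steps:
u(R, W) = -65 + W**2 (u(R, W) = W**2 - 65 = -65 + W**2)
-16417 - u(189, 120) = -16417 - (-65 + 120**2) = -16417 - (-65 + 14400) = -16417 - 1*14335 = -16417 - 14335 = -30752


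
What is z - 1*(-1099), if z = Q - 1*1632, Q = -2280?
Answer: -2813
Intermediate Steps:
z = -3912 (z = -2280 - 1*1632 = -2280 - 1632 = -3912)
z - 1*(-1099) = -3912 - 1*(-1099) = -3912 + 1099 = -2813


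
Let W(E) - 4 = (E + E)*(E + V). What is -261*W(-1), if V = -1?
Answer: -2088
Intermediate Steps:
W(E) = 4 + 2*E*(-1 + E) (W(E) = 4 + (E + E)*(E - 1) = 4 + (2*E)*(-1 + E) = 4 + 2*E*(-1 + E))
-261*W(-1) = -261*(4 - 2*(-1) + 2*(-1)²) = -261*(4 + 2 + 2*1) = -261*(4 + 2 + 2) = -261*8 = -2088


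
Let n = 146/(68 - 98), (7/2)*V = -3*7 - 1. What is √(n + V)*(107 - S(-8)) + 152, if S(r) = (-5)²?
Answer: 152 + 82*I*√122955/105 ≈ 152.0 + 273.84*I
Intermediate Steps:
S(r) = 25
V = -44/7 (V = 2*(-3*7 - 1)/7 = 2*(-21 - 1)/7 = (2/7)*(-22) = -44/7 ≈ -6.2857)
n = -73/15 (n = 146/(-30) = 146*(-1/30) = -73/15 ≈ -4.8667)
√(n + V)*(107 - S(-8)) + 152 = √(-73/15 - 44/7)*(107 - 1*25) + 152 = √(-1171/105)*(107 - 25) + 152 = (I*√122955/105)*82 + 152 = 82*I*√122955/105 + 152 = 152 + 82*I*√122955/105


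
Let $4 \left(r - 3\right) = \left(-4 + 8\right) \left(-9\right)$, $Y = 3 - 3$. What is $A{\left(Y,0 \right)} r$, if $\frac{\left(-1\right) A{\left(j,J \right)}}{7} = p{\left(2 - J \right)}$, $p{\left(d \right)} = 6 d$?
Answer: $504$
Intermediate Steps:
$Y = 0$
$A{\left(j,J \right)} = -84 + 42 J$ ($A{\left(j,J \right)} = - 7 \cdot 6 \left(2 - J\right) = - 7 \left(12 - 6 J\right) = -84 + 42 J$)
$r = -6$ ($r = 3 + \frac{\left(-4 + 8\right) \left(-9\right)}{4} = 3 + \frac{4 \left(-9\right)}{4} = 3 + \frac{1}{4} \left(-36\right) = 3 - 9 = -6$)
$A{\left(Y,0 \right)} r = \left(-84 + 42 \cdot 0\right) \left(-6\right) = \left(-84 + 0\right) \left(-6\right) = \left(-84\right) \left(-6\right) = 504$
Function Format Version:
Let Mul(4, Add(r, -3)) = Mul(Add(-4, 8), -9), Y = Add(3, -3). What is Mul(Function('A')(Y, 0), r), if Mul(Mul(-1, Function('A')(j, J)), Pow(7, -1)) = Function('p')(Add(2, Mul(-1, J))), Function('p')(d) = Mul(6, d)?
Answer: 504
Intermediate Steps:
Y = 0
Function('A')(j, J) = Add(-84, Mul(42, J)) (Function('A')(j, J) = Mul(-7, Mul(6, Add(2, Mul(-1, J)))) = Mul(-7, Add(12, Mul(-6, J))) = Add(-84, Mul(42, J)))
r = -6 (r = Add(3, Mul(Rational(1, 4), Mul(Add(-4, 8), -9))) = Add(3, Mul(Rational(1, 4), Mul(4, -9))) = Add(3, Mul(Rational(1, 4), -36)) = Add(3, -9) = -6)
Mul(Function('A')(Y, 0), r) = Mul(Add(-84, Mul(42, 0)), -6) = Mul(Add(-84, 0), -6) = Mul(-84, -6) = 504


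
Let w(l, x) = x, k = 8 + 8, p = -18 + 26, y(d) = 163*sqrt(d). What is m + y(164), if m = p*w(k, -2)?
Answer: -16 + 326*sqrt(41) ≈ 2071.4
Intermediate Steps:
p = 8
k = 16
m = -16 (m = 8*(-2) = -16)
m + y(164) = -16 + 163*sqrt(164) = -16 + 163*(2*sqrt(41)) = -16 + 326*sqrt(41)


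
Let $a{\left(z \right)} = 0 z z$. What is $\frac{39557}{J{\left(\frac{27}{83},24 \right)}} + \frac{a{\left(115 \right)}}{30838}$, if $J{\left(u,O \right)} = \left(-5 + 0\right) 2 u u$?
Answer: $- \frac{272508173}{7290} \approx -37381.0$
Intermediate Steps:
$a{\left(z \right)} = 0$ ($a{\left(z \right)} = 0 z = 0$)
$J{\left(u,O \right)} = - 10 u^{2}$ ($J{\left(u,O \right)} = \left(-5\right) 2 u u = - 10 u u = - 10 u^{2}$)
$\frac{39557}{J{\left(\frac{27}{83},24 \right)}} + \frac{a{\left(115 \right)}}{30838} = \frac{39557}{\left(-10\right) \left(\frac{27}{83}\right)^{2}} + \frac{0}{30838} = \frac{39557}{\left(-10\right) \left(27 \cdot \frac{1}{83}\right)^{2}} + 0 \cdot \frac{1}{30838} = \frac{39557}{\left(-10\right) \left(\frac{27}{83}\right)^{2}} + 0 = \frac{39557}{\left(-10\right) \frac{729}{6889}} + 0 = \frac{39557}{- \frac{7290}{6889}} + 0 = 39557 \left(- \frac{6889}{7290}\right) + 0 = - \frac{272508173}{7290} + 0 = - \frac{272508173}{7290}$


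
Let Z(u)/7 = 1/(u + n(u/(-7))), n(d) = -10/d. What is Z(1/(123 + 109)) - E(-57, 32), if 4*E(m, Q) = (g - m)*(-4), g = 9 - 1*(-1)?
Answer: 252436251/3767681 ≈ 67.000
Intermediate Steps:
g = 10 (g = 9 + 1 = 10)
E(m, Q) = -10 + m (E(m, Q) = ((10 - m)*(-4))/4 = (-40 + 4*m)/4 = -10 + m)
Z(u) = 7/(u + 70/u) (Z(u) = 7/(u - 10*(-7/u)) = 7/(u - (-70)/u) = 7/(u + 70/u))
Z(1/(123 + 109)) - E(-57, 32) = 7/((123 + 109)*(70 + (1/(123 + 109))²)) - (-10 - 57) = 7/(232*(70 + (1/232)²)) - 1*(-67) = 7*(1/232)/(70 + (1/232)²) + 67 = 7*(1/232)/(70 + 1/53824) + 67 = 7*(1/232)/(3767681/53824) + 67 = 7*(1/232)*(53824/3767681) + 67 = 1624/3767681 + 67 = 252436251/3767681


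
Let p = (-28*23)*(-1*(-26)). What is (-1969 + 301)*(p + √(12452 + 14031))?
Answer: 27928992 - 1668*√26483 ≈ 2.7658e+7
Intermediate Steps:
p = -16744 (p = -644*26 = -16744)
(-1969 + 301)*(p + √(12452 + 14031)) = (-1969 + 301)*(-16744 + √(12452 + 14031)) = -1668*(-16744 + √26483) = 27928992 - 1668*√26483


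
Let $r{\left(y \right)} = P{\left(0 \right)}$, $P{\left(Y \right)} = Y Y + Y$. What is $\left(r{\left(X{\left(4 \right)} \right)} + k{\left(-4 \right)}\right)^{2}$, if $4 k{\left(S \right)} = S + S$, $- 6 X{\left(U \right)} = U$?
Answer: $4$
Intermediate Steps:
$X{\left(U \right)} = - \frac{U}{6}$
$k{\left(S \right)} = \frac{S}{2}$ ($k{\left(S \right)} = \frac{S + S}{4} = \frac{2 S}{4} = \frac{S}{2}$)
$P{\left(Y \right)} = Y + Y^{2}$ ($P{\left(Y \right)} = Y^{2} + Y = Y + Y^{2}$)
$r{\left(y \right)} = 0$ ($r{\left(y \right)} = 0 \left(1 + 0\right) = 0 \cdot 1 = 0$)
$\left(r{\left(X{\left(4 \right)} \right)} + k{\left(-4 \right)}\right)^{2} = \left(0 + \frac{1}{2} \left(-4\right)\right)^{2} = \left(0 - 2\right)^{2} = \left(-2\right)^{2} = 4$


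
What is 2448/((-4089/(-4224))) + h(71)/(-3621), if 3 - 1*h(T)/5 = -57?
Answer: 4160131988/1645141 ≈ 2528.7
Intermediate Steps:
h(T) = 300 (h(T) = 15 - 5*(-57) = 15 + 285 = 300)
2448/((-4089/(-4224))) + h(71)/(-3621) = 2448/((-4089/(-4224))) + 300/(-3621) = 2448/((-4089*(-1/4224))) + 300*(-1/3621) = 2448/(1363/1408) - 100/1207 = 2448*(1408/1363) - 100/1207 = 3446784/1363 - 100/1207 = 4160131988/1645141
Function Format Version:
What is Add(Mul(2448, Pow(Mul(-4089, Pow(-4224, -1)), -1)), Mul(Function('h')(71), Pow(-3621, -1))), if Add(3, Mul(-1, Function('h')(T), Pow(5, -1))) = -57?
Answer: Rational(4160131988, 1645141) ≈ 2528.7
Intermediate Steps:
Function('h')(T) = 300 (Function('h')(T) = Add(15, Mul(-5, -57)) = Add(15, 285) = 300)
Add(Mul(2448, Pow(Mul(-4089, Pow(-4224, -1)), -1)), Mul(Function('h')(71), Pow(-3621, -1))) = Add(Mul(2448, Pow(Mul(-4089, Pow(-4224, -1)), -1)), Mul(300, Pow(-3621, -1))) = Add(Mul(2448, Pow(Mul(-4089, Rational(-1, 4224)), -1)), Mul(300, Rational(-1, 3621))) = Add(Mul(2448, Pow(Rational(1363, 1408), -1)), Rational(-100, 1207)) = Add(Mul(2448, Rational(1408, 1363)), Rational(-100, 1207)) = Add(Rational(3446784, 1363), Rational(-100, 1207)) = Rational(4160131988, 1645141)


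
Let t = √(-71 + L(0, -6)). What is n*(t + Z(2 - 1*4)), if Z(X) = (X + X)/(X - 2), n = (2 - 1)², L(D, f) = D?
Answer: 1 + I*√71 ≈ 1.0 + 8.4261*I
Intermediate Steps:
t = I*√71 (t = √(-71 + 0) = √(-71) = I*√71 ≈ 8.4261*I)
n = 1 (n = 1² = 1)
Z(X) = 2*X/(-2 + X) (Z(X) = (2*X)/(-2 + X) = 2*X/(-2 + X))
n*(t + Z(2 - 1*4)) = 1*(I*√71 + 2*(2 - 1*4)/(-2 + (2 - 1*4))) = 1*(I*√71 + 2*(2 - 4)/(-2 + (2 - 4))) = 1*(I*√71 + 2*(-2)/(-2 - 2)) = 1*(I*√71 + 2*(-2)/(-4)) = 1*(I*√71 + 2*(-2)*(-¼)) = 1*(I*√71 + 1) = 1*(1 + I*√71) = 1 + I*√71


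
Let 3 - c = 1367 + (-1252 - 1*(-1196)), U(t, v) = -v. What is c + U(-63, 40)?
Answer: -1348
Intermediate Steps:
c = -1308 (c = 3 - (1367 + (-1252 - 1*(-1196))) = 3 - (1367 + (-1252 + 1196)) = 3 - (1367 - 56) = 3 - 1*1311 = 3 - 1311 = -1308)
c + U(-63, 40) = -1308 - 1*40 = -1308 - 40 = -1348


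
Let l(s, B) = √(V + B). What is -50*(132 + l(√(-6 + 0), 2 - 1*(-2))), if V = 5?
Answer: -6750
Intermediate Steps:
l(s, B) = √(5 + B)
-50*(132 + l(√(-6 + 0), 2 - 1*(-2))) = -50*(132 + √(5 + (2 - 1*(-2)))) = -50*(132 + √(5 + (2 + 2))) = -50*(132 + √(5 + 4)) = -50*(132 + √9) = -50*(132 + 3) = -50*135 = -6750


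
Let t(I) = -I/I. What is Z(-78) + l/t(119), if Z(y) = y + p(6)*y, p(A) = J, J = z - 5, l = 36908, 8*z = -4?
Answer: -36557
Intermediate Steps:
z = -1/2 (z = (1/8)*(-4) = -1/2 ≈ -0.50000)
J = -11/2 (J = -1/2 - 5 = -11/2 ≈ -5.5000)
t(I) = -1 (t(I) = -1*1 = -1)
p(A) = -11/2
Z(y) = -9*y/2 (Z(y) = y - 11*y/2 = -9*y/2)
Z(-78) + l/t(119) = -9/2*(-78) + 36908/(-1) = 351 + 36908*(-1) = 351 - 36908 = -36557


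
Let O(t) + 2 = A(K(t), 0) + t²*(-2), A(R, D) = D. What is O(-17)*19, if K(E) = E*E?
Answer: -11020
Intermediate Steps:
K(E) = E²
O(t) = -2 - 2*t² (O(t) = -2 + (0 + t²*(-2)) = -2 + (0 - 2*t²) = -2 - 2*t²)
O(-17)*19 = (-2 - 2*(-17)²)*19 = (-2 - 2*289)*19 = (-2 - 578)*19 = -580*19 = -11020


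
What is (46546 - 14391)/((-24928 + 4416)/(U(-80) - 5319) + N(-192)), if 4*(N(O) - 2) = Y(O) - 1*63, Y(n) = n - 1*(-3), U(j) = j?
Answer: -173604845/308827 ≈ -562.14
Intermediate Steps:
Y(n) = 3 + n (Y(n) = n + 3 = 3 + n)
N(O) = -13 + O/4 (N(O) = 2 + ((3 + O) - 1*63)/4 = 2 + ((3 + O) - 63)/4 = 2 + (-60 + O)/4 = 2 + (-15 + O/4) = -13 + O/4)
(46546 - 14391)/((-24928 + 4416)/(U(-80) - 5319) + N(-192)) = (46546 - 14391)/((-24928 + 4416)/(-80 - 5319) + (-13 + (1/4)*(-192))) = 32155/(-20512/(-5399) + (-13 - 48)) = 32155/(-20512*(-1/5399) - 61) = 32155/(20512/5399 - 61) = 32155/(-308827/5399) = 32155*(-5399/308827) = -173604845/308827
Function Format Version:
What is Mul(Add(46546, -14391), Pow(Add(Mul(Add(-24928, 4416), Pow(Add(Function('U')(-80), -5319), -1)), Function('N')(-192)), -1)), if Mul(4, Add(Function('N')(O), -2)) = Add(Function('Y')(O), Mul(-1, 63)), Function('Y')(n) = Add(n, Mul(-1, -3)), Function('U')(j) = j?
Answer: Rational(-173604845, 308827) ≈ -562.14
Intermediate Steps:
Function('Y')(n) = Add(3, n) (Function('Y')(n) = Add(n, 3) = Add(3, n))
Function('N')(O) = Add(-13, Mul(Rational(1, 4), O)) (Function('N')(O) = Add(2, Mul(Rational(1, 4), Add(Add(3, O), Mul(-1, 63)))) = Add(2, Mul(Rational(1, 4), Add(Add(3, O), -63))) = Add(2, Mul(Rational(1, 4), Add(-60, O))) = Add(2, Add(-15, Mul(Rational(1, 4), O))) = Add(-13, Mul(Rational(1, 4), O)))
Mul(Add(46546, -14391), Pow(Add(Mul(Add(-24928, 4416), Pow(Add(Function('U')(-80), -5319), -1)), Function('N')(-192)), -1)) = Mul(Add(46546, -14391), Pow(Add(Mul(Add(-24928, 4416), Pow(Add(-80, -5319), -1)), Add(-13, Mul(Rational(1, 4), -192))), -1)) = Mul(32155, Pow(Add(Mul(-20512, Pow(-5399, -1)), Add(-13, -48)), -1)) = Mul(32155, Pow(Add(Mul(-20512, Rational(-1, 5399)), -61), -1)) = Mul(32155, Pow(Add(Rational(20512, 5399), -61), -1)) = Mul(32155, Pow(Rational(-308827, 5399), -1)) = Mul(32155, Rational(-5399, 308827)) = Rational(-173604845, 308827)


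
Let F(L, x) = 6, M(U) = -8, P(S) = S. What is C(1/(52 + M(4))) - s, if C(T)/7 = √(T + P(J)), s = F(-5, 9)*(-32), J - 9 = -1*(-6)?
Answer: 192 + 7*√7271/22 ≈ 219.13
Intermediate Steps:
J = 15 (J = 9 - 1*(-6) = 9 + 6 = 15)
s = -192 (s = 6*(-32) = -192)
C(T) = 7*√(15 + T) (C(T) = 7*√(T + 15) = 7*√(15 + T))
C(1/(52 + M(4))) - s = 7*√(15 + 1/(52 - 8)) - 1*(-192) = 7*√(15 + 1/44) + 192 = 7*√(661/44) + 192 = 7*(√7271/22) + 192 = 7*√7271/22 + 192 = 192 + 7*√7271/22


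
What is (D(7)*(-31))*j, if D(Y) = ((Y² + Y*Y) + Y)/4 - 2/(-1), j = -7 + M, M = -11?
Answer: 31527/2 ≈ 15764.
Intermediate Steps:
j = -18 (j = -7 - 11 = -18)
D(Y) = 2 + Y²/2 + Y/4 (D(Y) = ((Y² + Y²) + Y)*(¼) - 2*(-1) = (2*Y² + Y)*(¼) + 2 = (Y + 2*Y²)*(¼) + 2 = (Y²/2 + Y/4) + 2 = 2 + Y²/2 + Y/4)
(D(7)*(-31))*j = ((2 + (½)*7² + (¼)*7)*(-31))*(-18) = ((2 + (½)*49 + 7/4)*(-31))*(-18) = ((2 + 49/2 + 7/4)*(-31))*(-18) = ((113/4)*(-31))*(-18) = -3503/4*(-18) = 31527/2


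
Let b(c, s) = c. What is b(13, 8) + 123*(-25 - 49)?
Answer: -9089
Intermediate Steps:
b(13, 8) + 123*(-25 - 49) = 13 + 123*(-25 - 49) = 13 + 123*(-74) = 13 - 9102 = -9089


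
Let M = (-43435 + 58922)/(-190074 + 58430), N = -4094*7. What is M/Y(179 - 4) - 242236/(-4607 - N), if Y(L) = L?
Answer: -5580932775037/554079722700 ≈ -10.072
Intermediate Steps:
N = -28658
M = -15487/131644 (M = 15487/(-131644) = 15487*(-1/131644) = -15487/131644 ≈ -0.11764)
M/Y(179 - 4) - 242236/(-4607 - N) = -15487/(131644*(179 - 4)) - 242236/(-4607 - 1*(-28658)) = -15487/131644/175 - 242236/(-4607 + 28658) = -15487/131644*1/175 - 242236/24051 = -15487/23037700 - 242236*1/24051 = -15487/23037700 - 242236/24051 = -5580932775037/554079722700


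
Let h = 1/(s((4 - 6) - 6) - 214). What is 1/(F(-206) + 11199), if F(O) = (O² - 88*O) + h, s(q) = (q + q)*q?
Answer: 86/6171617 ≈ 1.3935e-5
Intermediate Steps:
s(q) = 2*q² (s(q) = (2*q)*q = 2*q²)
h = -1/86 (h = 1/(2*((4 - 6) - 6)² - 214) = 1/(2*(-2 - 6)² - 214) = 1/(2*(-8)² - 214) = 1/(2*64 - 214) = 1/(128 - 214) = 1/(-86) = -1/86 ≈ -0.011628)
F(O) = -1/86 + O² - 88*O (F(O) = (O² - 88*O) - 1/86 = -1/86 + O² - 88*O)
1/(F(-206) + 11199) = 1/((-1/86 + (-206)² - 88*(-206)) + 11199) = 1/((-1/86 + 42436 + 18128) + 11199) = 1/(5208503/86 + 11199) = 1/(6171617/86) = 86/6171617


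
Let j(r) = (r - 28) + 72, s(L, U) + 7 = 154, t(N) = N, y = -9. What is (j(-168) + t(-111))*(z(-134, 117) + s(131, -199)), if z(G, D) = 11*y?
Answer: -11280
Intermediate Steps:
s(L, U) = 147 (s(L, U) = -7 + 154 = 147)
j(r) = 44 + r (j(r) = (-28 + r) + 72 = 44 + r)
z(G, D) = -99 (z(G, D) = 11*(-9) = -99)
(j(-168) + t(-111))*(z(-134, 117) + s(131, -199)) = ((44 - 168) - 111)*(-99 + 147) = (-124 - 111)*48 = -235*48 = -11280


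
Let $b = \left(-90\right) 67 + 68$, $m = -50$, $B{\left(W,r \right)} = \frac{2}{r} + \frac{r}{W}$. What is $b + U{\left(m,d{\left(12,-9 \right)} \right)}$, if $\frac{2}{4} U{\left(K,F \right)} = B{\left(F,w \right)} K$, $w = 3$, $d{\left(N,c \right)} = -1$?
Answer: $- \frac{17186}{3} \approx -5728.7$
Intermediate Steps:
$U{\left(K,F \right)} = 2 K \left(\frac{2}{3} + \frac{3}{F}\right)$ ($U{\left(K,F \right)} = 2 \left(\frac{2}{3} + \frac{3}{F}\right) K = 2 K \left(\frac{2}{3} + \frac{3}{F}\right)$)
$b = -5962$ ($b = -6030 + 68 = -5962$)
$b + U{\left(m,d{\left(12,-9 \right)} \right)} = -5962 + \left(\frac{4}{3} \left(-50\right) + 6 \left(-50\right) \frac{1}{-1}\right) = -5962 - \left(\frac{200}{3} + 300 \left(-1\right)\right) = -5962 + \left(- \frac{200}{3} + 300\right) = -5962 + \frac{700}{3} = - \frac{17186}{3}$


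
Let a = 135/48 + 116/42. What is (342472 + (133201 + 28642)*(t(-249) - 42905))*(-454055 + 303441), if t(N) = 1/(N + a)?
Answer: 85536467113914217854/81791 ≈ 1.0458e+15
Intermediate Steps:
a = 1873/336 (a = 135*(1/48) + 116*(1/42) = 45/16 + 58/21 = 1873/336 ≈ 5.5744)
t(N) = 1/(1873/336 + N) (t(N) = 1/(N + 1873/336) = 1/(1873/336 + N))
(342472 + (133201 + 28642)*(t(-249) - 42905))*(-454055 + 303441) = (342472 + (133201 + 28642)*(336/(1873 + 336*(-249)) - 42905))*(-454055 + 303441) = (342472 + 161843*(336/(1873 - 83664) - 42905))*(-150614) = (342472 + 161843*(336/(-81791) - 42905))*(-150614) = (342472 + 161843*(336*(-1/81791) - 42905))*(-150614) = (342472 + 161843*(-336/81791 - 42905))*(-150614) = (342472 + 161843*(-3509243191/81791))*(-150614) = (342472 - 567946445761013/81791)*(-150614) = -567918434633661/81791*(-150614) = 85536467113914217854/81791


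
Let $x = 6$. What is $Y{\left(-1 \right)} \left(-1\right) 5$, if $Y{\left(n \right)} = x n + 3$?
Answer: $15$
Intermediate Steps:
$Y{\left(n \right)} = 3 + 6 n$ ($Y{\left(n \right)} = 6 n + 3 = 3 + 6 n$)
$Y{\left(-1 \right)} \left(-1\right) 5 = \left(3 + 6 \left(-1\right)\right) \left(-1\right) 5 = \left(3 - 6\right) \left(-1\right) 5 = \left(-3\right) \left(-1\right) 5 = 3 \cdot 5 = 15$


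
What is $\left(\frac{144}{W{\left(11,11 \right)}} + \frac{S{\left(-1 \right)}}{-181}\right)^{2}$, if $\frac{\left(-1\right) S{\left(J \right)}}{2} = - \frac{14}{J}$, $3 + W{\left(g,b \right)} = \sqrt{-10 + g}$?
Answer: $\frac{169104016}{32761} \approx 5161.8$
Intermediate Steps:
$W{\left(g,b \right)} = -3 + \sqrt{-10 + g}$
$S{\left(J \right)} = \frac{28}{J}$ ($S{\left(J \right)} = - 2 \left(- \frac{14}{J}\right) = \frac{28}{J}$)
$\left(\frac{144}{W{\left(11,11 \right)}} + \frac{S{\left(-1 \right)}}{-181}\right)^{2} = \left(\frac{144}{-3 + \sqrt{-10 + 11}} + \frac{28 \frac{1}{-1}}{-181}\right)^{2} = \left(\frac{144}{-3 + \sqrt{1}} + 28 \left(-1\right) \left(- \frac{1}{181}\right)\right)^{2} = \left(\frac{144}{-3 + 1} - - \frac{28}{181}\right)^{2} = \left(\frac{144}{-2} + \frac{28}{181}\right)^{2} = \left(144 \left(- \frac{1}{2}\right) + \frac{28}{181}\right)^{2} = \left(-72 + \frac{28}{181}\right)^{2} = \left(- \frac{13004}{181}\right)^{2} = \frac{169104016}{32761}$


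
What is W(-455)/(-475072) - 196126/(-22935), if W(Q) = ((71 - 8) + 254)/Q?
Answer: 8478832821631/991515645120 ≈ 8.5514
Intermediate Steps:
W(Q) = 317/Q (W(Q) = (63 + 254)/Q = 317/Q)
W(-455)/(-475072) - 196126/(-22935) = (317/(-455))/(-475072) - 196126/(-22935) = (317*(-1/455))*(-1/475072) - 196126*(-1/22935) = -317/455*(-1/475072) + 196126/22935 = 317/216157760 + 196126/22935 = 8478832821631/991515645120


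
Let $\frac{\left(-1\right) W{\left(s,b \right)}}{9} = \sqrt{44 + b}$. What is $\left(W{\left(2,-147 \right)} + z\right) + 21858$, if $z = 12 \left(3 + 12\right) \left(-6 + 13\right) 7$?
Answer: $30678 - 9 i \sqrt{103} \approx 30678.0 - 91.34 i$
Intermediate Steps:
$W{\left(s,b \right)} = - 9 \sqrt{44 + b}$
$z = 8820$ ($z = 12 \cdot 15 \cdot 7 \cdot 7 = 12 \cdot 105 \cdot 7 = 1260 \cdot 7 = 8820$)
$\left(W{\left(2,-147 \right)} + z\right) + 21858 = \left(- 9 \sqrt{44 - 147} + 8820\right) + 21858 = \left(- 9 \sqrt{-103} + 8820\right) + 21858 = \left(- 9 i \sqrt{103} + 8820\right) + 21858 = \left(8820 - 9 i \sqrt{103}\right) + 21858 = 30678 - 9 i \sqrt{103}$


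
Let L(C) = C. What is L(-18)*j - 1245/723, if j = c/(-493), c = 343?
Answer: 1283339/118813 ≈ 10.801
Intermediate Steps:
j = -343/493 (j = 343/(-493) = 343*(-1/493) = -343/493 ≈ -0.69574)
L(-18)*j - 1245/723 = -18*(-343/493) - 1245/723 = 6174/493 - 1245*1/723 = 6174/493 - 415/241 = 1283339/118813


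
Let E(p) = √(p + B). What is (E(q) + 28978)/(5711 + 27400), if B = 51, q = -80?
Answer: 28978/33111 + I*√29/33111 ≈ 0.87518 + 0.00016264*I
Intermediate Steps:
E(p) = √(51 + p) (E(p) = √(p + 51) = √(51 + p))
(E(q) + 28978)/(5711 + 27400) = (√(51 - 80) + 28978)/(5711 + 27400) = (√(-29) + 28978)/33111 = (I*√29 + 28978)*(1/33111) = (28978 + I*√29)*(1/33111) = 28978/33111 + I*√29/33111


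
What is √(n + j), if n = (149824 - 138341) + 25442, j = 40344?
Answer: √77269 ≈ 277.97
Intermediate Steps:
n = 36925 (n = 11483 + 25442 = 36925)
√(n + j) = √(36925 + 40344) = √77269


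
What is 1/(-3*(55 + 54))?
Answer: -1/327 ≈ -0.0030581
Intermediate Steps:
1/(-3*(55 + 54)) = 1/(-3*109) = 1/(-327) = -1/327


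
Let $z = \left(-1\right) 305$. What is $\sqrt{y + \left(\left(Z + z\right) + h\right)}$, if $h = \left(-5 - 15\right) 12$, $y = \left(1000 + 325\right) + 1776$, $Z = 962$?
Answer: $\sqrt{3518} \approx 59.313$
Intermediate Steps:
$z = -305$
$y = 3101$ ($y = 1325 + 1776 = 3101$)
$h = -240$ ($h = \left(-20\right) 12 = -240$)
$\sqrt{y + \left(\left(Z + z\right) + h\right)} = \sqrt{3101 + \left(\left(962 - 305\right) - 240\right)} = \sqrt{3101 + \left(657 - 240\right)} = \sqrt{3101 + 417} = \sqrt{3518}$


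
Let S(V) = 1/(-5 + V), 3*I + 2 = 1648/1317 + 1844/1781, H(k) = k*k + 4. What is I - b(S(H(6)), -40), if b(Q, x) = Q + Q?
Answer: 9463408/246285585 ≈ 0.038425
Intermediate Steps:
H(k) = 4 + k² (H(k) = k² + 4 = 4 + k²)
I = 672482/7036731 (I = -⅔ + (1648/1317 + 1844/1781)/3 = -⅔ + (⅓)*(5363636/2345577) = -⅔ + 5363636/7036731 = 672482/7036731 ≈ 0.095567)
b(Q, x) = 2*Q
I - b(S(H(6)), -40) = 672482/7036731 - 2/(-5 + (4 + 6²)) = 672482/7036731 - 2/(-5 + (4 + 36)) = 672482/7036731 - 2/(-5 + 40) = 672482/7036731 - 2/35 = 9463408/246285585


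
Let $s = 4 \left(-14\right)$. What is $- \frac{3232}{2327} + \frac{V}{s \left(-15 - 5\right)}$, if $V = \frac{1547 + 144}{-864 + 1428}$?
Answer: $- \frac{2037654803}{1469919360} \approx -1.3862$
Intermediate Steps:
$s = -56$
$V = \frac{1691}{564} \approx 2.9982$
$- \frac{3232}{2327} + \frac{V}{s \left(-15 - 5\right)} = - \frac{3232}{2327} + \frac{1691}{564 \left(- 56 \left(-15 - 5\right)\right)} = \left(-3232\right) \frac{1}{2327} + \frac{1691}{564 \left(\left(-56\right) \left(-20\right)\right)} = - \frac{3232}{2327} + \frac{1691}{564 \cdot 1120} = - \frac{3232}{2327} + \frac{1691}{564} \cdot \frac{1}{1120} = - \frac{3232}{2327} + \frac{1691}{631680} = - \frac{2037654803}{1469919360}$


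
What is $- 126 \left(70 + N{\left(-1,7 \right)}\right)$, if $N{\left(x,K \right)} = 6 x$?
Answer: $-8064$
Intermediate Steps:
$- 126 \left(70 + N{\left(-1,7 \right)}\right) = - 126 \left(70 + 6 \left(-1\right)\right) = - 126 \left(70 - 6\right) = \left(-126\right) 64 = -8064$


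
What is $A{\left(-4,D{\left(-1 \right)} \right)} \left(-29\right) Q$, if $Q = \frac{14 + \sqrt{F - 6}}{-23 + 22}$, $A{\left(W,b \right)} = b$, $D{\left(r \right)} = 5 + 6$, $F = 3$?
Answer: $4466 + 319 i \sqrt{3} \approx 4466.0 + 552.52 i$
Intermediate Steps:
$D{\left(r \right)} = 11$
$Q = -14 - i \sqrt{3}$ ($Q = \frac{14 + \sqrt{3 - 6}}{-23 + 22} = \frac{14 + \sqrt{-3}}{-1} = \left(14 + i \sqrt{3}\right) \left(-1\right) = -14 - i \sqrt{3} \approx -14.0 - 1.732 i$)
$A{\left(-4,D{\left(-1 \right)} \right)} \left(-29\right) Q = 11 \left(-29\right) \left(-14 - i \sqrt{3}\right) = - 319 \left(-14 - i \sqrt{3}\right) = 4466 + 319 i \sqrt{3}$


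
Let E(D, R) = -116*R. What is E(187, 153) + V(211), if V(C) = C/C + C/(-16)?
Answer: -284163/16 ≈ -17760.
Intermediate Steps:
V(C) = 1 - C/16 (V(C) = 1 + C*(-1/16) = 1 - C/16)
E(187, 153) + V(211) = -116*153 + (1 - 1/16*211) = -17748 + (1 - 211/16) = -17748 - 195/16 = -284163/16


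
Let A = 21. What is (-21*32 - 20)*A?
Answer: -14532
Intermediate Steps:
(-21*32 - 20)*A = (-21*32 - 20)*21 = (-672 - 20)*21 = -692*21 = -14532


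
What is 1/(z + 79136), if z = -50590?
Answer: 1/28546 ≈ 3.5031e-5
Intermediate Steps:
1/(z + 79136) = 1/(-50590 + 79136) = 1/28546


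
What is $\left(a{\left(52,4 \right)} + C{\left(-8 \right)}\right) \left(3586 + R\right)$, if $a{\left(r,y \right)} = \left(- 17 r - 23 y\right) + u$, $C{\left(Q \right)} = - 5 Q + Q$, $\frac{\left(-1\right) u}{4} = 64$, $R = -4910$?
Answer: $1588800$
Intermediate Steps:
$u = -256$ ($u = \left(-4\right) 64 = -256$)
$C{\left(Q \right)} = - 4 Q$
$a{\left(r,y \right)} = -256 - 23 y - 17 r$ ($a{\left(r,y \right)} = \left(- 17 r - 23 y\right) - 256 = \left(- 23 y - 17 r\right) - 256 = -256 - 23 y - 17 r$)
$\left(a{\left(52,4 \right)} + C{\left(-8 \right)}\right) \left(3586 + R\right) = \left(\left(-256 - 92 - 884\right) - -32\right) \left(3586 - 4910\right) = \left(\left(-256 - 92 - 884\right) + 32\right) \left(-1324\right) = \left(-1232 + 32\right) \left(-1324\right) = \left(-1200\right) \left(-1324\right) = 1588800$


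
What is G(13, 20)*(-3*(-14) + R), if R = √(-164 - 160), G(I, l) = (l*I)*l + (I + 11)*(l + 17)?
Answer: 255696 + 109584*I ≈ 2.557e+5 + 1.0958e+5*I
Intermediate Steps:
G(I, l) = I*l² + (11 + I)*(17 + l) (G(I, l) = (I*l)*l + (11 + I)*(17 + l) = I*l² + (11 + I)*(17 + l))
R = 18*I (R = √(-324) = 18*I ≈ 18.0*I)
G(13, 20)*(-3*(-14) + R) = (187 + 11*20 + 17*13 + 13*20 + 13*20²)*(-3*(-14) + 18*I) = (187 + 220 + 221 + 260 + 13*400)*(42 + 18*I) = (187 + 220 + 221 + 260 + 5200)*(42 + 18*I) = 6088*(42 + 18*I) = 255696 + 109584*I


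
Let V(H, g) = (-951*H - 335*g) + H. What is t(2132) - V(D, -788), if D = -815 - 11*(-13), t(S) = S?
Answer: -900248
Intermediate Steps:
D = -672 (D = -815 - 1*(-143) = -815 + 143 = -672)
V(H, g) = -950*H - 335*g
t(2132) - V(D, -788) = 2132 - (-950*(-672) - 335*(-788)) = 2132 - (638400 + 263980) = 2132 - 1*902380 = 2132 - 902380 = -900248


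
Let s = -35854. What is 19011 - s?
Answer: 54865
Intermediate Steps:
19011 - s = 19011 - 1*(-35854) = 19011 + 35854 = 54865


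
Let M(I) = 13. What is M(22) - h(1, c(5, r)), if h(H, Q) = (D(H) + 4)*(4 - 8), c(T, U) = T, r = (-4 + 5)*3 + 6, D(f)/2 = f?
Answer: 37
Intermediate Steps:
D(f) = 2*f
r = 9 (r = 1*3 + 6 = 3 + 6 = 9)
h(H, Q) = -16 - 8*H (h(H, Q) = (2*H + 4)*(4 - 8) = (4 + 2*H)*(-4) = -16 - 8*H)
M(22) - h(1, c(5, r)) = 13 - (-16 - 8*1) = 13 - (-16 - 8) = 13 - 1*(-24) = 13 + 24 = 37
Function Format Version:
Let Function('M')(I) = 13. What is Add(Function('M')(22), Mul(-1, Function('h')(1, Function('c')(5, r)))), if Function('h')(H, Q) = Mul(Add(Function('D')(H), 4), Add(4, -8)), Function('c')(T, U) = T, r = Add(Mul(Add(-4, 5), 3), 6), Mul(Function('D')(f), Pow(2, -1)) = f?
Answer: 37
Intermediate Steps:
Function('D')(f) = Mul(2, f)
r = 9 (r = Add(Mul(1, 3), 6) = Add(3, 6) = 9)
Function('h')(H, Q) = Add(-16, Mul(-8, H)) (Function('h')(H, Q) = Mul(Add(Mul(2, H), 4), Add(4, -8)) = Mul(Add(4, Mul(2, H)), -4) = Add(-16, Mul(-8, H)))
Add(Function('M')(22), Mul(-1, Function('h')(1, Function('c')(5, r)))) = Add(13, Mul(-1, Add(-16, Mul(-8, 1)))) = Add(13, Mul(-1, Add(-16, -8))) = Add(13, Mul(-1, -24)) = Add(13, 24) = 37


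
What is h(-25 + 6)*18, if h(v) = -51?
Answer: -918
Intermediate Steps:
h(-25 + 6)*18 = -51*18 = -918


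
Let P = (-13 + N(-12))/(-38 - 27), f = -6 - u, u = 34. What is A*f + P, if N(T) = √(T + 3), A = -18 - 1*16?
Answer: 6801/5 - 3*I/65 ≈ 1360.2 - 0.046154*I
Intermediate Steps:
A = -34 (A = -18 - 16 = -34)
N(T) = √(3 + T)
f = -40 (f = -6 - 1*34 = -6 - 34 = -40)
P = ⅕ - 3*I/65 (P = (-13 + √(3 - 12))/(-38 - 27) = (-13 + √(-9))/(-65) = (-13 + 3*I)*(-1/65) = ⅕ - 3*I/65 ≈ 0.2 - 0.046154*I)
A*f + P = -34*(-40) + (⅕ - 3*I/65) = 1360 + (⅕ - 3*I/65) = 6801/5 - 3*I/65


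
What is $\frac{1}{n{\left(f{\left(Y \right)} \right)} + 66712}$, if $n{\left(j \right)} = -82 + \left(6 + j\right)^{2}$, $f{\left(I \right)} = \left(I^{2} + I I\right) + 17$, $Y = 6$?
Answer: $\frac{1}{75655} \approx 1.3218 \cdot 10^{-5}$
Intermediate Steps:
$f{\left(I \right)} = 17 + 2 I^{2}$ ($f{\left(I \right)} = \left(I^{2} + I^{2}\right) + 17 = 2 I^{2} + 17 = 17 + 2 I^{2}$)
$\frac{1}{n{\left(f{\left(Y \right)} \right)} + 66712} = \frac{1}{\left(-82 + \left(6 + \left(17 + 2 \cdot 6^{2}\right)\right)^{2}\right) + 66712} = \frac{1}{\left(-82 + \left(6 + \left(17 + 2 \cdot 36\right)\right)^{2}\right) + 66712} = \frac{1}{\left(-82 + \left(6 + \left(17 + 72\right)\right)^{2}\right) + 66712} = \frac{1}{\left(-82 + \left(6 + 89\right)^{2}\right) + 66712} = \frac{1}{\left(-82 + 95^{2}\right) + 66712} = \frac{1}{\left(-82 + 9025\right) + 66712} = \frac{1}{8943 + 66712} = \frac{1}{75655}$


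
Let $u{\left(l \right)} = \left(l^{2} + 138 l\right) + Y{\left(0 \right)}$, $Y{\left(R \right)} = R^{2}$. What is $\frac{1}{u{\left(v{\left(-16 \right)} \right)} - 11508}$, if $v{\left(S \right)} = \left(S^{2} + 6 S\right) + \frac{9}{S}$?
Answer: $\frac{256}{9194161} \approx 2.7844 \cdot 10^{-5}$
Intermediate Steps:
$v{\left(S \right)} = S^{2} + 6 S + \frac{9}{S}$
$u{\left(l \right)} = l^{2} + 138 l$ ($u{\left(l \right)} = \left(l^{2} + 138 l\right) + 0^{2} = \left(l^{2} + 138 l\right) + 0 = l^{2} + 138 l$)
$\frac{1}{u{\left(v{\left(-16 \right)} \right)} - 11508} = \frac{1}{\frac{9 + \left(-16\right)^{2} \left(6 - 16\right)}{-16} \left(138 + \frac{9 + \left(-16\right)^{2} \left(6 - 16\right)}{-16}\right) - 11508} = \frac{1}{- \frac{9 + 256 \left(-10\right)}{16} \left(138 - \frac{9 + 256 \left(-10\right)}{16}\right) - 11508} = \frac{1}{- \frac{9 - 2560}{16} \left(138 - \frac{9 - 2560}{16}\right) - 11508} = \frac{1}{\left(- \frac{1}{16}\right) \left(-2551\right) \left(138 - - \frac{2551}{16}\right) - 11508} = \frac{1}{\frac{2551 \left(138 + \frac{2551}{16}\right)}{16} - 11508} = \frac{1}{\frac{2551}{16} \cdot \frac{4759}{16} - 11508} = \frac{1}{\frac{12140209}{256} - 11508} = \frac{1}{\frac{9194161}{256}} = \frac{256}{9194161}$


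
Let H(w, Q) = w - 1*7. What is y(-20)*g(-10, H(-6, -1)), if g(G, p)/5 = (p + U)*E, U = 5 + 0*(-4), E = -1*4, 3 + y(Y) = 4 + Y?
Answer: -3040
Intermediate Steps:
H(w, Q) = -7 + w (H(w, Q) = w - 7 = -7 + w)
y(Y) = 1 + Y (y(Y) = -3 + (4 + Y) = 1 + Y)
E = -4
U = 5 (U = 5 + 0 = 5)
g(G, p) = -100 - 20*p (g(G, p) = 5*((p + 5)*(-4)) = 5*((5 + p)*(-4)) = 5*(-20 - 4*p) = -100 - 20*p)
y(-20)*g(-10, H(-6, -1)) = (1 - 20)*(-100 - 20*(-7 - 6)) = -19*(-100 - 20*(-13)) = -19*(-100 + 260) = -19*160 = -3040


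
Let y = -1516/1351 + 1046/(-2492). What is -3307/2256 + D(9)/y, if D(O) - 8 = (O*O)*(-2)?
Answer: 82321636063/836495472 ≈ 98.412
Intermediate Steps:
y = -370787/240478 (y = -1516*1/1351 + 1046*(-1/2492) = -1516/1351 - 523/1246 = -370787/240478 ≈ -1.5419)
D(O) = 8 - 2*O**2 (D(O) = 8 + (O*O)*(-2) = 8 + O**2*(-2) = 8 - 2*O**2)
-3307/2256 + D(9)/y = -3307/2256 + (8 - 2*9**2)/(-370787/240478) = -3307*1/2256 + (8 - 2*81)*(-240478/370787) = -3307/2256 + (8 - 162)*(-240478/370787) = -3307/2256 - 154*(-240478/370787) = -3307/2256 + 37033612/370787 = 82321636063/836495472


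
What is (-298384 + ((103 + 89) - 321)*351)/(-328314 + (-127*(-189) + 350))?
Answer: 343663/303961 ≈ 1.1306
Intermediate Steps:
(-298384 + ((103 + 89) - 321)*351)/(-328314 + (-127*(-189) + 350)) = (-298384 + (192 - 321)*351)/(-328314 + (24003 + 350)) = (-298384 - 129*351)/(-328314 + 24353) = (-298384 - 45279)/(-303961) = -343663*(-1/303961) = 343663/303961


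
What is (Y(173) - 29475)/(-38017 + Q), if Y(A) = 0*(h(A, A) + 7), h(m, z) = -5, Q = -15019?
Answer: 29475/53036 ≈ 0.55575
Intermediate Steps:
Y(A) = 0 (Y(A) = 0*(-5 + 7) = 0*2 = 0)
(Y(173) - 29475)/(-38017 + Q) = (0 - 29475)/(-38017 - 15019) = -29475/(-53036) = -29475*(-1/53036) = 29475/53036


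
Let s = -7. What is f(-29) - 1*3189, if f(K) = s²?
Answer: -3140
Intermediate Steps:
f(K) = 49 (f(K) = (-7)² = 49)
f(-29) - 1*3189 = 49 - 1*3189 = 49 - 3189 = -3140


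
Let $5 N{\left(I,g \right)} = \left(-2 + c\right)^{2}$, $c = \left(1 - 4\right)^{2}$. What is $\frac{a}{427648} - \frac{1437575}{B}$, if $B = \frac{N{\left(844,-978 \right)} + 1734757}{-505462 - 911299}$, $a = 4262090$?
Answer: $\frac{83749822936715405}{71333610816} \approx 1.1741 \cdot 10^{6}$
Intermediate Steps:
$c = 9$ ($c = \left(-3\right)^{2} = 9$)
$N{\left(I,g \right)} = \frac{49}{5}$ ($N{\left(I,g \right)} = \frac{\left(-2 + 9\right)^{2}}{5} = \frac{7^{2}}{5} = \frac{1}{5} \cdot 49 = \frac{49}{5}$)
$B = - \frac{8673834}{7083805}$ ($B = \frac{\frac{49}{5} + 1734757}{-505462 - 911299} = \frac{8673834}{5 \left(-1416761\right)} = \frac{8673834}{5} \left(- \frac{1}{1416761}\right) = - \frac{8673834}{7083805} \approx -1.2245$)
$\frac{a}{427648} - \frac{1437575}{B} = \frac{4262090}{427648} - \frac{1437575}{- \frac{8673834}{7083805}} = 4262090 \cdot \frac{1}{427648} - - \frac{10183500972875}{8673834} = \frac{2131045}{213824} + \frac{10183500972875}{8673834} = \frac{83749822936715405}{71333610816}$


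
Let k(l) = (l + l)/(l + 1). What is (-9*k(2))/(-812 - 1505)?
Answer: 12/2317 ≈ 0.0051791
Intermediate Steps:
k(l) = 2*l/(1 + l) (k(l) = (2*l)/(1 + l) = 2*l/(1 + l))
(-9*k(2))/(-812 - 1505) = (-18*2/(1 + 2))/(-812 - 1505) = -18*2/3/(-2317) = -18*2/3*(-1/2317) = -9*4/3*(-1/2317) = -12*(-1/2317) = 12/2317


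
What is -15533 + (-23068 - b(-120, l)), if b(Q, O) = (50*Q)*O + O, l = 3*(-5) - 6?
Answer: -164580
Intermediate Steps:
l = -21 (l = -15 - 6 = -21)
b(Q, O) = O + 50*O*Q (b(Q, O) = 50*O*Q + O = O + 50*O*Q)
-15533 + (-23068 - b(-120, l)) = -15533 + (-23068 - (-21)*(1 + 50*(-120))) = -15533 + (-23068 - (-21)*(1 - 6000)) = -15533 + (-23068 - (-21)*(-5999)) = -15533 + (-23068 - 1*125979) = -15533 + (-23068 - 125979) = -15533 - 149047 = -164580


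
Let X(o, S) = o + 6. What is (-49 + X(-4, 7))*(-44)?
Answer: 2068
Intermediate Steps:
X(o, S) = 6 + o
(-49 + X(-4, 7))*(-44) = (-49 + (6 - 4))*(-44) = (-49 + 2)*(-44) = -47*(-44) = 2068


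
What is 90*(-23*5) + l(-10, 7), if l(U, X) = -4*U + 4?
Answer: -10306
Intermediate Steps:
l(U, X) = 4 - 4*U
90*(-23*5) + l(-10, 7) = 90*(-23*5) + (4 - 4*(-10)) = 90*(-115) + (4 + 40) = -10350 + 44 = -10306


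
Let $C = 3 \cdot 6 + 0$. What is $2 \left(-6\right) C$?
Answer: $-216$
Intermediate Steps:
$C = 18$ ($C = 18 + 0 = 18$)
$2 \left(-6\right) C = 2 \left(-6\right) 18 = \left(-12\right) 18 = -216$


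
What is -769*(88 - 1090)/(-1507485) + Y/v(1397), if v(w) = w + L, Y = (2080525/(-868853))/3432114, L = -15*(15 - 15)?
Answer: -152854835828223593497/299046084636145167090 ≈ -0.51114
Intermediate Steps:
L = 0 (L = -15*0 = 0)
Y = -2080525/2982002545242 (Y = (2080525*(-1/868853))*(1/3432114) = -2080525/868853*1/3432114 = -2080525/2982002545242 ≈ -6.9769e-7)
v(w) = w (v(w) = w + 0 = w)
-769*(88 - 1090)/(-1507485) + Y/v(1397) = -769*(88 - 1090)/(-1507485) - 2080525/2982002545242/1397 = -769*(-1002)*(-1/1507485) - 2080525/2982002545242*1/1397 = 770538*(-1/1507485) - 2080525/4165857555703074 = -256846/502495 - 2080525/4165857555703074 = -152854835828223593497/299046084636145167090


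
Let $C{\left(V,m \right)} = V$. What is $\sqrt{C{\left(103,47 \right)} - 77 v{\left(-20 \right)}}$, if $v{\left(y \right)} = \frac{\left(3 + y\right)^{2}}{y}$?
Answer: $\frac{\sqrt{121565}}{10} \approx 34.866$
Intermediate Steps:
$v{\left(y \right)} = \frac{\left(3 + y\right)^{2}}{y}$
$\sqrt{C{\left(103,47 \right)} - 77 v{\left(-20 \right)}} = \sqrt{103 - 77 \frac{\left(3 - 20\right)^{2}}{-20}} = \sqrt{103 - 77 \left(- \frac{\left(-17\right)^{2}}{20}\right)} = \sqrt{103 - 77 \left(\left(- \frac{1}{20}\right) 289\right)} = \sqrt{103 - - \frac{22253}{20}} = \sqrt{103 + \frac{22253}{20}} = \sqrt{\frac{24313}{20}} = \frac{\sqrt{121565}}{10}$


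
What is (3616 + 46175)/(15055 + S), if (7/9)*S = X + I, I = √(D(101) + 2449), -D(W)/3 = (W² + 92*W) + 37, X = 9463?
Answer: 66414422424/36314612125 - 3136833*I*√56141/36314612125 ≈ 1.8289 - 0.020467*I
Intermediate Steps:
D(W) = -111 - 276*W - 3*W² (D(W) = -3*((W² + 92*W) + 37) = -3*(37 + W² + 92*W) = -111 - 276*W - 3*W²)
I = I*√56141 (I = √((-111 - 276*101 - 3*101²) + 2449) = √((-111 - 27876 - 3*10201) + 2449) = √((-111 - 27876 - 30603) + 2449) = √(-58590 + 2449) = √(-56141) = I*√56141 ≈ 236.94*I)
S = 85167/7 + 9*I*√56141/7 (S = 9*(9463 + I*√56141)/7 = 85167/7 + 9*I*√56141/7 ≈ 12167.0 + 304.64*I)
(3616 + 46175)/(15055 + S) = (3616 + 46175)/(15055 + (85167/7 + 9*I*√56141/7)) = 49791/(190552/7 + 9*I*√56141/7)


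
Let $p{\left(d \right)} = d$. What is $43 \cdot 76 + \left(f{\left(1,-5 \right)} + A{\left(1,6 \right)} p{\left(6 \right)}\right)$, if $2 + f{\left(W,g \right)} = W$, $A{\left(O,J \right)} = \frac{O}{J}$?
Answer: $3268$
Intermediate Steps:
$f{\left(W,g \right)} = -2 + W$
$43 \cdot 76 + \left(f{\left(1,-5 \right)} + A{\left(1,6 \right)} p{\left(6 \right)}\right) = 43 \cdot 76 + \left(\left(-2 + 1\right) + 1 \cdot \frac{1}{6} \cdot 6\right) = 3268 - \left(1 - 1 \cdot \frac{1}{6} \cdot 6\right) = 3268 + \left(-1 + \frac{1}{6} \cdot 6\right) = 3268 + \left(-1 + 1\right) = 3268 + 0 = 3268$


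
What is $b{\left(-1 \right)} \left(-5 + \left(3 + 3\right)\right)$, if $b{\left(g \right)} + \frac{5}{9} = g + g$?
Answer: $- \frac{23}{9} \approx -2.5556$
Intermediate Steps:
$b{\left(g \right)} = - \frac{5}{9} + 2 g$ ($b{\left(g \right)} = - \frac{5}{9} + \left(g + g\right) = - \frac{5}{9} + 2 g$)
$b{\left(-1 \right)} \left(-5 + \left(3 + 3\right)\right) = \left(- \frac{5}{9} + 2 \left(-1\right)\right) \left(-5 + \left(3 + 3\right)\right) = \left(- \frac{5}{9} - 2\right) \left(-5 + 6\right) = \left(- \frac{23}{9}\right) 1 = - \frac{23}{9}$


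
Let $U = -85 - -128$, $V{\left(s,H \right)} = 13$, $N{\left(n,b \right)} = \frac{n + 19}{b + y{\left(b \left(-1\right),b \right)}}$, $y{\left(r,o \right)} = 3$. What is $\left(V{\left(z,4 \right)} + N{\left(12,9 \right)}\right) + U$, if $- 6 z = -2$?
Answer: $\frac{703}{12} \approx 58.583$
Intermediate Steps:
$z = \frac{1}{3}$ ($z = \left(- \frac{1}{6}\right) \left(-2\right) = \frac{1}{3} \approx 0.33333$)
$N{\left(n,b \right)} = \frac{19 + n}{3 + b}$ ($N{\left(n,b \right)} = \frac{n + 19}{b + 3} = \frac{19 + n}{3 + b}$)
$U = 43$ ($U = -85 + 128 = 43$)
$\left(V{\left(z,4 \right)} + N{\left(12,9 \right)}\right) + U = \left(13 + \frac{19 + 12}{3 + 9}\right) + 43 = \left(13 + \frac{1}{12} \cdot 31\right) + 43 = \left(13 + \frac{31}{12}\right) + 43 = \frac{187}{12} + 43 = \frac{703}{12}$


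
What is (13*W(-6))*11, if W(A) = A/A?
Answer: 143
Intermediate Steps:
W(A) = 1
(13*W(-6))*11 = (13*1)*11 = 13*11 = 143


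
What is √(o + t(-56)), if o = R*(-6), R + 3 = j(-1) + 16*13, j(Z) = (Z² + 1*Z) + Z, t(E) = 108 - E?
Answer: 2*I*√265 ≈ 32.558*I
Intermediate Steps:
j(Z) = Z² + 2*Z (j(Z) = (Z² + Z) + Z = (Z + Z²) + Z = Z² + 2*Z)
R = 204 (R = -3 + (-(2 - 1) + 16*13) = -3 + (-1*1 + 208) = -3 + (-1 + 208) = -3 + 207 = 204)
o = -1224 (o = 204*(-6) = -1224)
√(o + t(-56)) = √(-1224 + (108 - 1*(-56))) = √(-1224 + (108 + 56)) = √(-1224 + 164) = √(-1060) = 2*I*√265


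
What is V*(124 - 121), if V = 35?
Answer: 105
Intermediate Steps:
V*(124 - 121) = 35*(124 - 121) = 35*3 = 105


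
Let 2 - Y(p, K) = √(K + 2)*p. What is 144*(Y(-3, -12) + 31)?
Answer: 4752 + 432*I*√10 ≈ 4752.0 + 1366.1*I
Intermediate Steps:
Y(p, K) = 2 - p*√(2 + K) (Y(p, K) = 2 - √(K + 2)*p = 2 - √(2 + K)*p = 2 - p*√(2 + K))
144*(Y(-3, -12) + 31) = 144*((2 - 1*(-3)*√(2 - 12)) + 31) = 144*((2 - 1*(-3)*√(-10)) + 31) = 144*((2 - 1*(-3)*I*√10) + 31) = 144*((2 + 3*I*√10) + 31) = 144*(33 + 3*I*√10) = 4752 + 432*I*√10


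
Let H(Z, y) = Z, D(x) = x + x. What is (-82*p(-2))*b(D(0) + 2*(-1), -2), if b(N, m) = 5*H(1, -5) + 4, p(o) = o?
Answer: 1476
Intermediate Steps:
D(x) = 2*x
b(N, m) = 9 (b(N, m) = 5*1 + 4 = 5 + 4 = 9)
(-82*p(-2))*b(D(0) + 2*(-1), -2) = -82*(-2)*9 = 164*9 = 1476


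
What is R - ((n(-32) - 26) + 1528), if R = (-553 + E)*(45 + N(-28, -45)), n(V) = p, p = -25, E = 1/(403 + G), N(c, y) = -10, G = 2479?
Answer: -60037789/2882 ≈ -20832.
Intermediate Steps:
E = 1/2882 (E = 1/(403 + 2479) = 1/2882 ≈ 0.00034698)
n(V) = -25
R = -55781075/2882 (R = (-553 + 1/2882)*(45 - 10) = -1593745/2882*35 = -55781075/2882 ≈ -19355.)
R - ((n(-32) - 26) + 1528) = -55781075/2882 - ((-25 - 26) + 1528) = -55781075/2882 - (-51 + 1528) = -55781075/2882 - 1*1477 = -55781075/2882 - 1477 = -60037789/2882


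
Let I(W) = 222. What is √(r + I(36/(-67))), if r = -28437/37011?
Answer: √199241455/949 ≈ 14.874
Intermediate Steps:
r = -9479/12337 (r = -28437*1/37011 = -9479/12337 ≈ -0.76834)
√(r + I(36/(-67))) = √(-9479/12337 + 222) = √(2729335/12337) = √199241455/949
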